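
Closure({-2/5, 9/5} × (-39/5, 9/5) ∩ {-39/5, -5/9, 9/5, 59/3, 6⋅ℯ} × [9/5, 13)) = ∅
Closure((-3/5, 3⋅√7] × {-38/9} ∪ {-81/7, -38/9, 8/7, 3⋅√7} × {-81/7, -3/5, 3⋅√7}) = ([-3/5, 3⋅√7] × {-38/9}) ∪ ({-81/7, -38/9, 8/7, 3⋅√7} × {-81/7, -3/5, 3⋅√7})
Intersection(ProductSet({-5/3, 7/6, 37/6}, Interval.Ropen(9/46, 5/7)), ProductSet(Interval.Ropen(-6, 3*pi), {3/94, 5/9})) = ProductSet({-5/3, 7/6, 37/6}, {5/9})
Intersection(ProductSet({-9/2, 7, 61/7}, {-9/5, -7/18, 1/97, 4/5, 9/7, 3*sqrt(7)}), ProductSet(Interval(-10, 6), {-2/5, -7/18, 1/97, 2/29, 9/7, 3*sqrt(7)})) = ProductSet({-9/2}, {-7/18, 1/97, 9/7, 3*sqrt(7)})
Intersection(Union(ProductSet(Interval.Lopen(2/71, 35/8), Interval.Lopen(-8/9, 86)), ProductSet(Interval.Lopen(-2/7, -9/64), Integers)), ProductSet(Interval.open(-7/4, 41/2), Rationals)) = Union(ProductSet(Interval.Lopen(-2/7, -9/64), Integers), ProductSet(Interval.Lopen(2/71, 35/8), Intersection(Interval.Lopen(-8/9, 86), Rationals)))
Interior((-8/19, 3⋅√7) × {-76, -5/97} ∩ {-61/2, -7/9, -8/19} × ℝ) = ∅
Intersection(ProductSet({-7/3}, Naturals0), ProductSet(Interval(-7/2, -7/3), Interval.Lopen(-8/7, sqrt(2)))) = ProductSet({-7/3}, Range(0, 2, 1))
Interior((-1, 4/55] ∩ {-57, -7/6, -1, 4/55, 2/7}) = ∅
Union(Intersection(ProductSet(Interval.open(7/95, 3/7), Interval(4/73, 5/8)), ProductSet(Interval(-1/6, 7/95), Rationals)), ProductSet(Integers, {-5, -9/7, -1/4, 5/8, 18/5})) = ProductSet(Integers, {-5, -9/7, -1/4, 5/8, 18/5})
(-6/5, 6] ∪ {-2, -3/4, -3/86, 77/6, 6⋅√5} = {-2, 77/6, 6⋅√5} ∪ (-6/5, 6]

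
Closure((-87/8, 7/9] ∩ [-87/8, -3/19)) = [-87/8, -3/19]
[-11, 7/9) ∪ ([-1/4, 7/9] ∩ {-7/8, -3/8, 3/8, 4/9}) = [-11, 7/9)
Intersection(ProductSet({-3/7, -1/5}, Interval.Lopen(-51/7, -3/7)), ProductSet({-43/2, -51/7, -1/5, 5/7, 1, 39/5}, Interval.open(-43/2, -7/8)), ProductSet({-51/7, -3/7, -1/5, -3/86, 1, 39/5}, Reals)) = ProductSet({-1/5}, Interval.open(-51/7, -7/8))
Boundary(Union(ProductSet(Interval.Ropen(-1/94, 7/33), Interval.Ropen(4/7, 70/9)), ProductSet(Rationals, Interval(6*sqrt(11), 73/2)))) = Union(ProductSet({-1/94, 7/33}, Interval(4/7, 70/9)), ProductSet(Interval(-1/94, 7/33), {4/7, 70/9}), ProductSet(Reals, Interval(6*sqrt(11), 73/2)))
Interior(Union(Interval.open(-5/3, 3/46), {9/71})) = Interval.open(-5/3, 3/46)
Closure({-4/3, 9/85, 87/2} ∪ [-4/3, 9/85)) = [-4/3, 9/85] ∪ {87/2}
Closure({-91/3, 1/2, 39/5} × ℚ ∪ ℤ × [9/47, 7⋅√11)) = ({-91/3, 1/2, 39/5} × ℝ) ∪ (ℤ × [9/47, 7⋅√11])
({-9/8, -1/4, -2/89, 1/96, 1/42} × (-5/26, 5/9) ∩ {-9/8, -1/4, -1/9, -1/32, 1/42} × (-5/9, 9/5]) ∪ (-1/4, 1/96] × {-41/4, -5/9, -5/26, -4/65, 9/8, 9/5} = ({-9/8, -1/4, 1/42} × (-5/26, 5/9)) ∪ ((-1/4, 1/96] × {-41/4, -5/9, -5/26, -4/65, 9/8, 9/5})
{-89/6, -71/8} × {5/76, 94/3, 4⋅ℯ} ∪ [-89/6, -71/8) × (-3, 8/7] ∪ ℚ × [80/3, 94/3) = (ℚ × [80/3, 94/3)) ∪ ({-89/6, -71/8} × {5/76, 94/3, 4⋅ℯ}) ∪ ([-89/6, -71/8) × (-3, 8/7])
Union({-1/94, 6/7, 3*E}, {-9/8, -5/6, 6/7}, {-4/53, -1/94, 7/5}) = {-9/8, -5/6, -4/53, -1/94, 6/7, 7/5, 3*E}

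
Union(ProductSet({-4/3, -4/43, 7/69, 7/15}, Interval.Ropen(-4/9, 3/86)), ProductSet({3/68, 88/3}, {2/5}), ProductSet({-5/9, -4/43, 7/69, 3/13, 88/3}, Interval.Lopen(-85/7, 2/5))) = Union(ProductSet({3/68, 88/3}, {2/5}), ProductSet({-4/3, -4/43, 7/69, 7/15}, Interval.Ropen(-4/9, 3/86)), ProductSet({-5/9, -4/43, 7/69, 3/13, 88/3}, Interval.Lopen(-85/7, 2/5)))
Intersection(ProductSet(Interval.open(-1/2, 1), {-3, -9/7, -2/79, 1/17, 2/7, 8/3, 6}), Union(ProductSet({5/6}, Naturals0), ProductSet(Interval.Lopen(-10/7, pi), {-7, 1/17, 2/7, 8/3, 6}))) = ProductSet(Interval.open(-1/2, 1), {1/17, 2/7, 8/3, 6})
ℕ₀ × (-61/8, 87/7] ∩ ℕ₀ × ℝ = ℕ₀ × (-61/8, 87/7]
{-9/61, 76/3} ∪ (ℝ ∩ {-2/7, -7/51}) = {-2/7, -9/61, -7/51, 76/3}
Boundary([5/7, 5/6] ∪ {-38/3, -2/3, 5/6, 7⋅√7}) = {-38/3, -2/3, 5/7, 5/6, 7⋅√7}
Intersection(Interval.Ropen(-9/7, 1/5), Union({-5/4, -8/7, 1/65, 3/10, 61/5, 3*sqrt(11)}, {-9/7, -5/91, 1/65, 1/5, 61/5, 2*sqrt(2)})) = {-9/7, -5/4, -8/7, -5/91, 1/65}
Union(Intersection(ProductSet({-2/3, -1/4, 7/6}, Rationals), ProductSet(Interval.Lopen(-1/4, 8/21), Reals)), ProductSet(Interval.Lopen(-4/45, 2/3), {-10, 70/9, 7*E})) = ProductSet(Interval.Lopen(-4/45, 2/3), {-10, 70/9, 7*E})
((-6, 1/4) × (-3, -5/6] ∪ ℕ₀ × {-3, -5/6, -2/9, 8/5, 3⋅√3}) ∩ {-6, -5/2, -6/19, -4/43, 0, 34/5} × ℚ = ({0} × {-3, -5/6, -2/9, 8/5}) ∪ ({-5/2, -6/19, -4/43, 0} × (ℚ ∩ (-3, -5/6]))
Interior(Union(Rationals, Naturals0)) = EmptySet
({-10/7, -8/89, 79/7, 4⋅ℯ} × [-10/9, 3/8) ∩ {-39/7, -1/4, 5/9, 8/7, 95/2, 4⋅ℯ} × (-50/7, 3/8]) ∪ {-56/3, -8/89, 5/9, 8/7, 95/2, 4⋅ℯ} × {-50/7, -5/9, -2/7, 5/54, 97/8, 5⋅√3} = ({4⋅ℯ} × [-10/9, 3/8)) ∪ ({-56/3, -8/89, 5/9, 8/7, 95/2, 4⋅ℯ} × {-50/7, -5/9, -2/7, 5/54, 97/8, 5⋅√3})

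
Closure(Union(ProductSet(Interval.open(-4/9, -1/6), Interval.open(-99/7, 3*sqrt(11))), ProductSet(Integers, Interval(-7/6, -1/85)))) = Union(ProductSet({-4/9, -1/6}, Interval(-99/7, 3*sqrt(11))), ProductSet(Integers, Interval(-7/6, -1/85)), ProductSet(Interval(-4/9, -1/6), {-99/7, 3*sqrt(11)}), ProductSet(Interval.open(-4/9, -1/6), Interval.open(-99/7, 3*sqrt(11))))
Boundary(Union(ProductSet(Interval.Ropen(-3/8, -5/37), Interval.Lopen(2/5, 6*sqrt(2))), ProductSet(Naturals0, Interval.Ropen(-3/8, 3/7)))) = Union(ProductSet(Complement(Naturals0, Interval.open(-3/8, -5/37)), Interval(-3/8, 3/7)), ProductSet({-3/8, -5/37}, Interval(2/5, 6*sqrt(2))), ProductSet(Interval(-3/8, -5/37), {2/5, 6*sqrt(2)}), ProductSet(Naturals0, Interval(-3/8, 2/5)))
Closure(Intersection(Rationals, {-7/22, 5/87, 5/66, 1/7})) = {-7/22, 5/87, 5/66, 1/7}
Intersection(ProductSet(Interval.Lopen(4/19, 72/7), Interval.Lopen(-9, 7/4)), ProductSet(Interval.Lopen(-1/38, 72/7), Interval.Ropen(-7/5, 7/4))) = ProductSet(Interval.Lopen(4/19, 72/7), Interval.Ropen(-7/5, 7/4))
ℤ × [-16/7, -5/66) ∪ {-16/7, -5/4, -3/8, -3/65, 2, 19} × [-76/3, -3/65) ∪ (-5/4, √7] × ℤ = (ℤ × [-16/7, -5/66)) ∪ ((-5/4, √7] × ℤ) ∪ ({-16/7, -5/4, -3/8, -3/65, 2, 19} × [-76/3, -3/65))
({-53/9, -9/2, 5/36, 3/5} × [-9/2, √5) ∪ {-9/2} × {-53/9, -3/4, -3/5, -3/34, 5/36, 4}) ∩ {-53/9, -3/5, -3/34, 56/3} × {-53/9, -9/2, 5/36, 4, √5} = {-53/9} × {-9/2, 5/36}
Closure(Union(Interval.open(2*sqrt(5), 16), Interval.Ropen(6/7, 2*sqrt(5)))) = Interval(6/7, 16)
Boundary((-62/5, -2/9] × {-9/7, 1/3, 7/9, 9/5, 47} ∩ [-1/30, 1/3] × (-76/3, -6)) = ∅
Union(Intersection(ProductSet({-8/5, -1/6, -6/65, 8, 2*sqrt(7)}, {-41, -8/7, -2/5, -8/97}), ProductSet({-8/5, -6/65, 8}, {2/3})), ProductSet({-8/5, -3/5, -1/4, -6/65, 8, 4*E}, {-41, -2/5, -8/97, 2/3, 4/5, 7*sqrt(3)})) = ProductSet({-8/5, -3/5, -1/4, -6/65, 8, 4*E}, {-41, -2/5, -8/97, 2/3, 4/5, 7*sqrt(3)})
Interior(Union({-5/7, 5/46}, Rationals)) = EmptySet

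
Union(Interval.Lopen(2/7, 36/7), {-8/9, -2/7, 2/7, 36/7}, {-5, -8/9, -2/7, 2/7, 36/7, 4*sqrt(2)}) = Union({-5, -8/9, -2/7, 4*sqrt(2)}, Interval(2/7, 36/7))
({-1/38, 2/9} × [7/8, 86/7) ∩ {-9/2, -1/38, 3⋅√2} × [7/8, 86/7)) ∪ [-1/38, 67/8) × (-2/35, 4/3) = ({-1/38} × [7/8, 86/7)) ∪ ([-1/38, 67/8) × (-2/35, 4/3))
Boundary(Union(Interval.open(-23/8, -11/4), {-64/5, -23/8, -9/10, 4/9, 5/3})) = {-64/5, -23/8, -11/4, -9/10, 4/9, 5/3}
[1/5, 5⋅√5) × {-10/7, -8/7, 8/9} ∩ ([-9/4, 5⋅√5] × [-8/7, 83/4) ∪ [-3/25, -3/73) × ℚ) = [1/5, 5⋅√5) × {-8/7, 8/9}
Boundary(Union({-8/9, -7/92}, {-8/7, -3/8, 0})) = {-8/7, -8/9, -3/8, -7/92, 0}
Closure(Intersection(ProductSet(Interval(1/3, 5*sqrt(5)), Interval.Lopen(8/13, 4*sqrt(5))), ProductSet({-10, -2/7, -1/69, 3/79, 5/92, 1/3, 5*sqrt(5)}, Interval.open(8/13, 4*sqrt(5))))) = ProductSet({1/3, 5*sqrt(5)}, Interval(8/13, 4*sqrt(5)))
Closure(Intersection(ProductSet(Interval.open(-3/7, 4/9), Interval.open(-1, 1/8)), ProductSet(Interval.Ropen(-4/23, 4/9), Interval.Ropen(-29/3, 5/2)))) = Union(ProductSet({-4/23, 4/9}, Interval(-1, 1/8)), ProductSet(Interval(-4/23, 4/9), {-1, 1/8}), ProductSet(Interval.Ropen(-4/23, 4/9), Interval.open(-1, 1/8)))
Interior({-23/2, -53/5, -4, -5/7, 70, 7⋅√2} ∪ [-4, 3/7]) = (-4, 3/7)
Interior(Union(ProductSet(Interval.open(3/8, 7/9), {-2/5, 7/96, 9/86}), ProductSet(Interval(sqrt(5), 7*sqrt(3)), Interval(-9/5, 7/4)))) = ProductSet(Interval.open(sqrt(5), 7*sqrt(3)), Interval.open(-9/5, 7/4))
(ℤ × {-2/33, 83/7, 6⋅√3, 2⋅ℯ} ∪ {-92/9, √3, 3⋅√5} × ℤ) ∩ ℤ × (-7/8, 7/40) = ℤ × {-2/33}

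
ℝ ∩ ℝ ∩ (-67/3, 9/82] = (-67/3, 9/82]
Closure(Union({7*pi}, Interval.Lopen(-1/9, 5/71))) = Union({7*pi}, Interval(-1/9, 5/71))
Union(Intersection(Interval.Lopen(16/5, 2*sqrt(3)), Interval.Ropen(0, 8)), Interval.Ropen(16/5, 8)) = Interval.Ropen(16/5, 8)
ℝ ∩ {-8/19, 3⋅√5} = {-8/19, 3⋅√5}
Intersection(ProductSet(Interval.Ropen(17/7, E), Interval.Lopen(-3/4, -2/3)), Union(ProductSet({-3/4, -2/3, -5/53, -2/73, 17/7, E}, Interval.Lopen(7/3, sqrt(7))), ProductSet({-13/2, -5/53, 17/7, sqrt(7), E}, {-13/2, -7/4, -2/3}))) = ProductSet({17/7, sqrt(7)}, {-2/3})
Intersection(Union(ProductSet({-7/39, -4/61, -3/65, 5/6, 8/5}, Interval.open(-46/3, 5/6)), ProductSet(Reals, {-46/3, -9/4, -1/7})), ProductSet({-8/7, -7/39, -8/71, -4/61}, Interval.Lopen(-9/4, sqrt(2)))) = Union(ProductSet({-7/39, -4/61}, Interval.open(-9/4, 5/6)), ProductSet({-8/7, -7/39, -8/71, -4/61}, {-1/7}))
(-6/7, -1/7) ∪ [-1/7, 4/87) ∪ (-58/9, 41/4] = (-58/9, 41/4]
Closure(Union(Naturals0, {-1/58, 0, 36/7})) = Union({-1/58, 36/7}, Naturals0)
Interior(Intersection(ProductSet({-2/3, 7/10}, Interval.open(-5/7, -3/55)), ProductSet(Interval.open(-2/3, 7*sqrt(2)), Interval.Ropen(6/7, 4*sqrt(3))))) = EmptySet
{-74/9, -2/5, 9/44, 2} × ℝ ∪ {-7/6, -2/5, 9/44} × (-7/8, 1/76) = ({-74/9, -2/5, 9/44, 2} × ℝ) ∪ ({-7/6, -2/5, 9/44} × (-7/8, 1/76))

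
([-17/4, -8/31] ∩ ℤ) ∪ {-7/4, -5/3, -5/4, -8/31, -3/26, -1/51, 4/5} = {-4, -3, -2, -1} ∪ {-7/4, -5/3, -5/4, -8/31, -3/26, -1/51, 4/5}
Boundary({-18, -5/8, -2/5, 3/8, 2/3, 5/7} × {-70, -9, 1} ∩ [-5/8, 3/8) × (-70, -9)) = ∅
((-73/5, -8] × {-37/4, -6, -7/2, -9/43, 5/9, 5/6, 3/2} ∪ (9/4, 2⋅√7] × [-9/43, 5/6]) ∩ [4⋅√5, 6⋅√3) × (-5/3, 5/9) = ∅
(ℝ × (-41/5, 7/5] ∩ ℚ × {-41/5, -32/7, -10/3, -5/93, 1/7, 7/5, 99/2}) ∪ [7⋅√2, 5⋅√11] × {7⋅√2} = (ℚ × {-32/7, -10/3, -5/93, 1/7, 7/5}) ∪ ([7⋅√2, 5⋅√11] × {7⋅√2})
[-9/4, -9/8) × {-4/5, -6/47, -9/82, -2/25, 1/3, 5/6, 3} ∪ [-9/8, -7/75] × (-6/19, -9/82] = ([-9/8, -7/75] × (-6/19, -9/82]) ∪ ([-9/4, -9/8) × {-4/5, -6/47, -9/82, -2/25, 1/3, 5/6, 3})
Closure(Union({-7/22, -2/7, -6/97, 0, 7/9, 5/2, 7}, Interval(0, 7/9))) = Union({-7/22, -2/7, -6/97, 5/2, 7}, Interval(0, 7/9))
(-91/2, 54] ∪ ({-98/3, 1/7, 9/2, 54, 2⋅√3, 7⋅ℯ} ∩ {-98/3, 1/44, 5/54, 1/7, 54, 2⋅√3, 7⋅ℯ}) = (-91/2, 54]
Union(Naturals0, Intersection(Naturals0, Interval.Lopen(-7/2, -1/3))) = Naturals0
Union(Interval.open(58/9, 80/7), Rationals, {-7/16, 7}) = Union(Interval(58/9, 80/7), Rationals)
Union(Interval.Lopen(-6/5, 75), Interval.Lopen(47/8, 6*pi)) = Interval.Lopen(-6/5, 75)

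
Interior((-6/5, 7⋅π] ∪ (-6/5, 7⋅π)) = (-6/5, 7⋅π)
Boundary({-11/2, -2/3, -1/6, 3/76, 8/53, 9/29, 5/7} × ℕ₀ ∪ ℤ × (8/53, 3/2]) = (ℤ × [8/53, 3/2]) ∪ ({-11/2, -2/3, -1/6, 3/76, 8/53, 9/29, 5/7} × ℕ₀)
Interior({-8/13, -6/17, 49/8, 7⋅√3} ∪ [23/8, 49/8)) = (23/8, 49/8)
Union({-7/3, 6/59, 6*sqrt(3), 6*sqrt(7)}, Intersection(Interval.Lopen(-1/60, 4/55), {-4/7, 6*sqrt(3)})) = {-7/3, 6/59, 6*sqrt(3), 6*sqrt(7)}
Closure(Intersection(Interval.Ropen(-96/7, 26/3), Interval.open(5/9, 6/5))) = Interval(5/9, 6/5)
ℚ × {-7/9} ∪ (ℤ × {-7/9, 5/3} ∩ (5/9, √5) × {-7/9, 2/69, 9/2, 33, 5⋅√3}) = (ℚ ∪ {1, 2}) × {-7/9}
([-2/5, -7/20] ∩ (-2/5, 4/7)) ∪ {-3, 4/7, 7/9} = {-3, 4/7, 7/9} ∪ (-2/5, -7/20]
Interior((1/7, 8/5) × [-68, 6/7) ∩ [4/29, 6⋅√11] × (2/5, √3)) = (1/7, 8/5) × (2/5, 6/7)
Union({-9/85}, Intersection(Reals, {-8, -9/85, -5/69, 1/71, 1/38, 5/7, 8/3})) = {-8, -9/85, -5/69, 1/71, 1/38, 5/7, 8/3}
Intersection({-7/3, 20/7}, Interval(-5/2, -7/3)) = {-7/3}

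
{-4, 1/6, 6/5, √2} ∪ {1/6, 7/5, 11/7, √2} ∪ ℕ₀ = {-4, 1/6, 6/5, 7/5, 11/7, √2} ∪ ℕ₀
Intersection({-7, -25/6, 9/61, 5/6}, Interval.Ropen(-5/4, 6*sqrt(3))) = {9/61, 5/6}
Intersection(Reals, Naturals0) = Naturals0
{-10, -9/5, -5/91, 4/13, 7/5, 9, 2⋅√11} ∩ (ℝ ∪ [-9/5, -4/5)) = {-10, -9/5, -5/91, 4/13, 7/5, 9, 2⋅√11}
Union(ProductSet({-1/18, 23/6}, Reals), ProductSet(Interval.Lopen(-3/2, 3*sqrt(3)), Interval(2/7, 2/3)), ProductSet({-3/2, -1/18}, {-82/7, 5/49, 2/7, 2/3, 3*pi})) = Union(ProductSet({-3/2, -1/18}, {-82/7, 5/49, 2/7, 2/3, 3*pi}), ProductSet({-1/18, 23/6}, Reals), ProductSet(Interval.Lopen(-3/2, 3*sqrt(3)), Interval(2/7, 2/3)))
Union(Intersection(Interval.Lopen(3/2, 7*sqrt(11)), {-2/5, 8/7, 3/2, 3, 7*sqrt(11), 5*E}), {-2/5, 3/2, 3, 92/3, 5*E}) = {-2/5, 3/2, 3, 92/3, 7*sqrt(11), 5*E}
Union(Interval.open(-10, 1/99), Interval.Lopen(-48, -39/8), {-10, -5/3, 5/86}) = Union({5/86}, Interval.open(-48, 1/99))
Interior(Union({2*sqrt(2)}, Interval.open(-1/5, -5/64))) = Interval.open(-1/5, -5/64)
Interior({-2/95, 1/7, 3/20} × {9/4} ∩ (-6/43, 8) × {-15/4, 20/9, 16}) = ∅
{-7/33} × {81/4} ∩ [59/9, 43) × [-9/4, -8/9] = ∅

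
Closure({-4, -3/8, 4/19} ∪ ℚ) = ℝ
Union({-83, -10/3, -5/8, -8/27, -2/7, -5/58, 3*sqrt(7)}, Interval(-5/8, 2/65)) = Union({-83, -10/3, 3*sqrt(7)}, Interval(-5/8, 2/65))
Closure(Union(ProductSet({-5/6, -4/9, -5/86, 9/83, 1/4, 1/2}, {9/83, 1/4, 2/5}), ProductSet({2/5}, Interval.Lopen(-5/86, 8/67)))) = Union(ProductSet({2/5}, Interval(-5/86, 8/67)), ProductSet({-5/6, -4/9, -5/86, 9/83, 1/4, 1/2}, {9/83, 1/4, 2/5}))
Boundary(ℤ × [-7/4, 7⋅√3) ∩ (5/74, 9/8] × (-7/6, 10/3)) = {1} × [-7/6, 10/3]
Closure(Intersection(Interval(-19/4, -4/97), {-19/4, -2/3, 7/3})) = {-19/4, -2/3}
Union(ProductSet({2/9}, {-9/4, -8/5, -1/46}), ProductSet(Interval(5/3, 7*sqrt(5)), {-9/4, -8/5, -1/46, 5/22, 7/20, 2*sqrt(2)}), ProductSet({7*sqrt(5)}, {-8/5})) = Union(ProductSet({2/9}, {-9/4, -8/5, -1/46}), ProductSet(Interval(5/3, 7*sqrt(5)), {-9/4, -8/5, -1/46, 5/22, 7/20, 2*sqrt(2)}))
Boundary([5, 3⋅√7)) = {5, 3⋅√7}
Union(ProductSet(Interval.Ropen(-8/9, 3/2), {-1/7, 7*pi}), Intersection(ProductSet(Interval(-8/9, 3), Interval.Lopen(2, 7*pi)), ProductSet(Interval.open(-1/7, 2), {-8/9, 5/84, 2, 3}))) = Union(ProductSet(Interval.Ropen(-8/9, 3/2), {-1/7, 7*pi}), ProductSet(Interval.open(-1/7, 2), {3}))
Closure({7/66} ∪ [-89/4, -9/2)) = [-89/4, -9/2] ∪ {7/66}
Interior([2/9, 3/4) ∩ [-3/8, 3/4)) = (2/9, 3/4)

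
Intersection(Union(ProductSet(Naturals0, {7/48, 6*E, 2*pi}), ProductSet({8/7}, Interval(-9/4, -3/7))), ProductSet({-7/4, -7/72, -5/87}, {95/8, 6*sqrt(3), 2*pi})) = EmptySet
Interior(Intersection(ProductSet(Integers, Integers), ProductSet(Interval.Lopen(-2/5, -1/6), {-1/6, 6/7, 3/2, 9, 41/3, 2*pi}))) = EmptySet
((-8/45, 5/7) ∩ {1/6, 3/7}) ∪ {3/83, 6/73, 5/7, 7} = {3/83, 6/73, 1/6, 3/7, 5/7, 7}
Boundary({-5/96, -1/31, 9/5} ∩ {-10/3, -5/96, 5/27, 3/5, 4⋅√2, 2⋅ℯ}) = {-5/96}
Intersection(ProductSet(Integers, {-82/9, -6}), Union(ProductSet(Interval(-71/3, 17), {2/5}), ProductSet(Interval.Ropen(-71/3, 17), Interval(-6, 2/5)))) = ProductSet(Range(-23, 17, 1), {-6})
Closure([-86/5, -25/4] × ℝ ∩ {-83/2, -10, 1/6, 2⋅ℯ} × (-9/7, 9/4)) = {-10} × [-9/7, 9/4]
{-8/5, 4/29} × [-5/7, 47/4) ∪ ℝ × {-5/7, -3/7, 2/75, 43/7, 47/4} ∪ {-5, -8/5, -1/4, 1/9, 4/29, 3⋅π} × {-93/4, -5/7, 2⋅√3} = (ℝ × {-5/7, -3/7, 2/75, 43/7, 47/4}) ∪ ({-8/5, 4/29} × [-5/7, 47/4)) ∪ ({-5, -8/5, -1/4, 1/9, 4/29, 3⋅π} × {-93/4, -5/7, 2⋅√3})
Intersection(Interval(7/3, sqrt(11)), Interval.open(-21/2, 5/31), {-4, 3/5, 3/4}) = EmptySet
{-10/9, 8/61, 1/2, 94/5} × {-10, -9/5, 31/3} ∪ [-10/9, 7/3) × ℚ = ([-10/9, 7/3) × ℚ) ∪ ({-10/9, 8/61, 1/2, 94/5} × {-10, -9/5, 31/3})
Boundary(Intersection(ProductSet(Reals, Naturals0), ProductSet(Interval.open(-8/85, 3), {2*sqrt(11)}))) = EmptySet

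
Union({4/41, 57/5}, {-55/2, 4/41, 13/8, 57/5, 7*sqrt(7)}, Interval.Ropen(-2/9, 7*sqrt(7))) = Union({-55/2}, Interval(-2/9, 7*sqrt(7)))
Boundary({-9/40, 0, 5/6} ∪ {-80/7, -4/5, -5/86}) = {-80/7, -4/5, -9/40, -5/86, 0, 5/6}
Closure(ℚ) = ℝ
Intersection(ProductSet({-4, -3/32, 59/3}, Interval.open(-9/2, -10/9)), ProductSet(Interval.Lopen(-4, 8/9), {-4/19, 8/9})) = EmptySet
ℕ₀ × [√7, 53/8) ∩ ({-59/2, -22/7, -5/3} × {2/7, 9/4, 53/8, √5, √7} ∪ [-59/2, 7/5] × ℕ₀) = {0, 1} × {3, 4, 5, 6}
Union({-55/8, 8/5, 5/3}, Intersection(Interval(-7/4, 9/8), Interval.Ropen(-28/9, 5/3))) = Union({-55/8, 8/5, 5/3}, Interval(-7/4, 9/8))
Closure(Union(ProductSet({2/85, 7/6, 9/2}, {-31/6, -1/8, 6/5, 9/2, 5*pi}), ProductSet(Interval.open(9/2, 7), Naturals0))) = Union(ProductSet({2/85, 7/6, 9/2}, {-31/6, -1/8, 6/5, 9/2, 5*pi}), ProductSet(Interval(9/2, 7), Naturals0))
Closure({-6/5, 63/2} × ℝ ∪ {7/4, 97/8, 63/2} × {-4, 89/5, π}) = ({-6/5, 63/2} × ℝ) ∪ ({7/4, 97/8, 63/2} × {-4, 89/5, π})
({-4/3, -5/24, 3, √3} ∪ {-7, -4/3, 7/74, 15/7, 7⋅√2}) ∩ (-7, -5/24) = {-4/3}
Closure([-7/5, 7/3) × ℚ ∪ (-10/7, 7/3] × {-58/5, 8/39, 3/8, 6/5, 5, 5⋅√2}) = ([-7/5, 7/3] × ℝ) ∪ ([-10/7, 7/3] × {-58/5, 8/39, 3/8, 6/5, 5, 5⋅√2})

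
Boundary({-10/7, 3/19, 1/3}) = {-10/7, 3/19, 1/3}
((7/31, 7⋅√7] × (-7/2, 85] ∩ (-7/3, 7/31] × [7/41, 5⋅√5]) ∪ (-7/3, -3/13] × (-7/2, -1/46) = (-7/3, -3/13] × (-7/2, -1/46)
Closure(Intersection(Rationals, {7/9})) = {7/9}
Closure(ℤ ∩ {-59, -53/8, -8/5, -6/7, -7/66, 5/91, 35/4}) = {-59}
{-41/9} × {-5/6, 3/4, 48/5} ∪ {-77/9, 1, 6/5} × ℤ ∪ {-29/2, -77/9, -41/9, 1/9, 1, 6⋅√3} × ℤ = ({-41/9} × {-5/6, 3/4, 48/5}) ∪ ({-29/2, -77/9, -41/9, 1/9, 1, 6/5, 6⋅√3} × ℤ)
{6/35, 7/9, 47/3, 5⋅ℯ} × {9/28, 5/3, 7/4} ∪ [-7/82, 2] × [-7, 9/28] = ([-7/82, 2] × [-7, 9/28]) ∪ ({6/35, 7/9, 47/3, 5⋅ℯ} × {9/28, 5/3, 7/4})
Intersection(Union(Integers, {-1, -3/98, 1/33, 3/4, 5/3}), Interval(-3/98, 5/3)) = Union({-3/98, 1/33, 3/4, 5/3}, Range(0, 2, 1))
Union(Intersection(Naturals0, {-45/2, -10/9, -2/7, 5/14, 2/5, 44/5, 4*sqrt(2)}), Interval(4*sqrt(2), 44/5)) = Interval(4*sqrt(2), 44/5)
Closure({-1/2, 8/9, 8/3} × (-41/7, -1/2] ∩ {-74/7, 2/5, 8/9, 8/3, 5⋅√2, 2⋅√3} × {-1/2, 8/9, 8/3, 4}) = {8/9, 8/3} × {-1/2}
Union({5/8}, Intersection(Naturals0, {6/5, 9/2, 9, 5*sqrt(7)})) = {5/8, 9}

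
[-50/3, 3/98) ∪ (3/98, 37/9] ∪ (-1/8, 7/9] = [-50/3, 37/9]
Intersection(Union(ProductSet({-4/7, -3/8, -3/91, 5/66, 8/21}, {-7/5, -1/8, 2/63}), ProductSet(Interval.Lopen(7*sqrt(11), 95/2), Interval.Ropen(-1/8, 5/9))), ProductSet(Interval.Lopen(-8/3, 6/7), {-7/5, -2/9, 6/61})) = ProductSet({-4/7, -3/8, -3/91, 5/66, 8/21}, {-7/5})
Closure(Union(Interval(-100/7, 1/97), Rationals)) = Union(Interval(-oo, oo), Rationals)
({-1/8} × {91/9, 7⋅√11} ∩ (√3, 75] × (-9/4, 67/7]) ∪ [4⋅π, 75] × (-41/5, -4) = [4⋅π, 75] × (-41/5, -4)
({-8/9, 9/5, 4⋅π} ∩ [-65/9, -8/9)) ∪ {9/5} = {9/5}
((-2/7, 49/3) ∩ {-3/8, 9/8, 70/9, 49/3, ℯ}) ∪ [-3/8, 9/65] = [-3/8, 9/65] ∪ {9/8, 70/9, ℯ}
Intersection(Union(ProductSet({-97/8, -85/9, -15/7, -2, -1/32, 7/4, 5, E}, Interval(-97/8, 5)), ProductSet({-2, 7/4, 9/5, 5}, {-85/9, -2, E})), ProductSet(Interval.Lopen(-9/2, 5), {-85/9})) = ProductSet({-15/7, -2, -1/32, 7/4, 9/5, 5, E}, {-85/9})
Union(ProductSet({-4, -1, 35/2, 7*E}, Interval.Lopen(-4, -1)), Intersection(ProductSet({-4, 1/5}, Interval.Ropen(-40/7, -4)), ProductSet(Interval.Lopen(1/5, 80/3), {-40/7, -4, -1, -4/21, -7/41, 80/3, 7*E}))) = ProductSet({-4, -1, 35/2, 7*E}, Interval.Lopen(-4, -1))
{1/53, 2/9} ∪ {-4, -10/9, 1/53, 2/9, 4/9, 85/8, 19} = {-4, -10/9, 1/53, 2/9, 4/9, 85/8, 19}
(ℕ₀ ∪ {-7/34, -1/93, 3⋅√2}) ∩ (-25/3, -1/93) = {-7/34}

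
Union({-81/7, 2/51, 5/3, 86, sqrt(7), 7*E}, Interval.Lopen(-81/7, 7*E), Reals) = Interval(-oo, oo)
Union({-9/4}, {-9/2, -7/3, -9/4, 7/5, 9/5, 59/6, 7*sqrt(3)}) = {-9/2, -7/3, -9/4, 7/5, 9/5, 59/6, 7*sqrt(3)}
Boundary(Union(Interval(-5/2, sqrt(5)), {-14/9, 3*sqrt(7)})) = {-5/2, sqrt(5), 3*sqrt(7)}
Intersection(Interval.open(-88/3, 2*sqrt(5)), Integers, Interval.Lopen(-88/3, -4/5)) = Range(-29, 0, 1)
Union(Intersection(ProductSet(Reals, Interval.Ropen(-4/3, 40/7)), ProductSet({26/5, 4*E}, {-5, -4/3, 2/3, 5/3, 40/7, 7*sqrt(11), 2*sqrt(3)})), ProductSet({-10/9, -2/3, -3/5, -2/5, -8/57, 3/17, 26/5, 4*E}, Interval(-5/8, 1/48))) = Union(ProductSet({26/5, 4*E}, {-4/3, 2/3, 5/3, 2*sqrt(3)}), ProductSet({-10/9, -2/3, -3/5, -2/5, -8/57, 3/17, 26/5, 4*E}, Interval(-5/8, 1/48)))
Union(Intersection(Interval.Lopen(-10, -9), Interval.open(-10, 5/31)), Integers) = Union(Integers, Interval(-10, -9))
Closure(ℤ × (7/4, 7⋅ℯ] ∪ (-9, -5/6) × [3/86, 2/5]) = (ℤ × [7/4, 7⋅ℯ]) ∪ ([-9, -5/6] × [3/86, 2/5])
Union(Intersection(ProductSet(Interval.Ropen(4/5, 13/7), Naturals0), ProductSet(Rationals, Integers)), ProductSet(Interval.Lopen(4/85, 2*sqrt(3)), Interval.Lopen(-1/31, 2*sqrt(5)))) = Union(ProductSet(Intersection(Interval.Ropen(4/5, 13/7), Rationals), Naturals0), ProductSet(Interval.Lopen(4/85, 2*sqrt(3)), Interval.Lopen(-1/31, 2*sqrt(5))))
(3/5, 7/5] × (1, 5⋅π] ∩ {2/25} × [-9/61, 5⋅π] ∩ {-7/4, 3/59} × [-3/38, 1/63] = ∅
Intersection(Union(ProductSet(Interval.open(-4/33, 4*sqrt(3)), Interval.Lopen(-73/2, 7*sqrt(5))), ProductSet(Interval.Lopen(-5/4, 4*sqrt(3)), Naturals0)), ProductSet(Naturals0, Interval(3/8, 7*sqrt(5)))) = ProductSet(Range(0, 7, 1), Union(Interval(3/8, 7*sqrt(5)), Range(1, 16, 1)))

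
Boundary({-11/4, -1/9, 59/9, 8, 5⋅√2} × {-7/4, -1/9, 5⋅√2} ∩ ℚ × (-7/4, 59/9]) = {-11/4, -1/9, 59/9, 8} × {-1/9}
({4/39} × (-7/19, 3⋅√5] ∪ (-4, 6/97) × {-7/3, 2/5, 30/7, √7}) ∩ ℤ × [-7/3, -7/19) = {-3, -2, -1, 0} × {-7/3}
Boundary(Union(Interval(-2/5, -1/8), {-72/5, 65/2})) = {-72/5, -2/5, -1/8, 65/2}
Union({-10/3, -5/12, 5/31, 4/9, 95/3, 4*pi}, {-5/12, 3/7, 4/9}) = {-10/3, -5/12, 5/31, 3/7, 4/9, 95/3, 4*pi}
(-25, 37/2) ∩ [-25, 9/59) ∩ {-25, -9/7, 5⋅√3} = {-9/7}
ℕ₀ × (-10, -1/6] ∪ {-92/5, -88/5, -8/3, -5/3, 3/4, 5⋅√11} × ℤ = (ℕ₀ × (-10, -1/6]) ∪ ({-92/5, -88/5, -8/3, -5/3, 3/4, 5⋅√11} × ℤ)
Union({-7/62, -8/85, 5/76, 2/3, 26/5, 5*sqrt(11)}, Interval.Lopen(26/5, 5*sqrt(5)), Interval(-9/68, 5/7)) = Union({5*sqrt(11)}, Interval(-9/68, 5/7), Interval(26/5, 5*sqrt(5)))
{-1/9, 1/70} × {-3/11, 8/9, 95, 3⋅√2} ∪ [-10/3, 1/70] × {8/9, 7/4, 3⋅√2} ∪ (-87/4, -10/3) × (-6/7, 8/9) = ((-87/4, -10/3) × (-6/7, 8/9)) ∪ ({-1/9, 1/70} × {-3/11, 8/9, 95, 3⋅√2}) ∪ ([-10/3, 1/70] × {8/9, 7/4, 3⋅√2})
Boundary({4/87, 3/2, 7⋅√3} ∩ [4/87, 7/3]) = {4/87, 3/2}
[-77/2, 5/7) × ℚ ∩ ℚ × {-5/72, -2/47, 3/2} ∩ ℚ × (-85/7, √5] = (ℚ ∩ [-77/2, 5/7)) × {-5/72, -2/47, 3/2}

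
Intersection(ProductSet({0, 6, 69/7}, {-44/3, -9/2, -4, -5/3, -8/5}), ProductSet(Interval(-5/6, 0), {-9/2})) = ProductSet({0}, {-9/2})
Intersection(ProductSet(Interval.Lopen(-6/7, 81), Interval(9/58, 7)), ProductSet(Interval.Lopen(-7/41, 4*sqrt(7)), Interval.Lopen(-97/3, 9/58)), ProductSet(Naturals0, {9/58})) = ProductSet(Range(0, 11, 1), {9/58})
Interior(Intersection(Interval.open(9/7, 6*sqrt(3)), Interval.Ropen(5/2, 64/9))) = Interval.open(5/2, 64/9)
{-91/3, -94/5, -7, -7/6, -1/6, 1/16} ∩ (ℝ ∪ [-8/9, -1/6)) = {-91/3, -94/5, -7, -7/6, -1/6, 1/16}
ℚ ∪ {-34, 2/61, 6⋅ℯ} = ℚ ∪ {6⋅ℯ}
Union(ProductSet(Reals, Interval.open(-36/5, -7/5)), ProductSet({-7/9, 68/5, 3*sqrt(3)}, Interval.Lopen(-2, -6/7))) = Union(ProductSet({-7/9, 68/5, 3*sqrt(3)}, Interval.Lopen(-2, -6/7)), ProductSet(Reals, Interval.open(-36/5, -7/5)))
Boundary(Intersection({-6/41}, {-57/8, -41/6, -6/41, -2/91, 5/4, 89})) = {-6/41}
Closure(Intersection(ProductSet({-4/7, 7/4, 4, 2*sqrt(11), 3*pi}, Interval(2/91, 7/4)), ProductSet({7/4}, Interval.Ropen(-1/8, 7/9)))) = ProductSet({7/4}, Interval(2/91, 7/9))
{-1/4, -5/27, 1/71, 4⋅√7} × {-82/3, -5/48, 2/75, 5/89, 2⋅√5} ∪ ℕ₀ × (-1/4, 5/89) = (ℕ₀ × (-1/4, 5/89)) ∪ ({-1/4, -5/27, 1/71, 4⋅√7} × {-82/3, -5/48, 2/75, 5/89, 2⋅√5})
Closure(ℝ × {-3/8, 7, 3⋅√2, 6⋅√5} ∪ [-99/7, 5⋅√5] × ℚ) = ([-99/7, 5⋅√5] × ℝ) ∪ (ℝ × {-3/8, 7, 3⋅√2, 6⋅√5})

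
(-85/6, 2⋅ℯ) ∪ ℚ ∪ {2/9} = ℚ ∪ [-85/6, 2⋅ℯ)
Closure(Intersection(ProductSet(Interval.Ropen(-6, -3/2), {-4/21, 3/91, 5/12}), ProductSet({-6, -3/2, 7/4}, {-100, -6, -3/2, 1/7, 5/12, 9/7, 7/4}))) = ProductSet({-6}, {5/12})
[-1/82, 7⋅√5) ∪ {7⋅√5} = [-1/82, 7⋅√5]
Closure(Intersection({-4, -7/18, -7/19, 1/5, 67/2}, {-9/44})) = EmptySet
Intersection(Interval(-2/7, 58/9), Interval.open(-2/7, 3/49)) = Interval.open(-2/7, 3/49)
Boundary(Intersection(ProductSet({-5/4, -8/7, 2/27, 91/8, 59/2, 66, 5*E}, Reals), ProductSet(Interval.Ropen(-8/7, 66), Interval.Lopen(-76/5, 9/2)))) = ProductSet({-8/7, 2/27, 91/8, 59/2, 5*E}, Interval(-76/5, 9/2))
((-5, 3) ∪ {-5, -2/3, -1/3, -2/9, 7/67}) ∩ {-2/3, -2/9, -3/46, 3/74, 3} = {-2/3, -2/9, -3/46, 3/74}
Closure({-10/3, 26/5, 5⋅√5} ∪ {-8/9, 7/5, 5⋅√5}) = {-10/3, -8/9, 7/5, 26/5, 5⋅√5}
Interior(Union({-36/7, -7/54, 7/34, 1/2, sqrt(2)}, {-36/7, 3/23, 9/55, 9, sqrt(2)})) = EmptySet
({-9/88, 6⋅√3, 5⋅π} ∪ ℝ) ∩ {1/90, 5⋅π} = {1/90, 5⋅π}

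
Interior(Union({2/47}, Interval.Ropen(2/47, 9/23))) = Interval.open(2/47, 9/23)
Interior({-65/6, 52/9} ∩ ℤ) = ∅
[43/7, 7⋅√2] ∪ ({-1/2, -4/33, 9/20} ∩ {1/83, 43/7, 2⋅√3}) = [43/7, 7⋅√2]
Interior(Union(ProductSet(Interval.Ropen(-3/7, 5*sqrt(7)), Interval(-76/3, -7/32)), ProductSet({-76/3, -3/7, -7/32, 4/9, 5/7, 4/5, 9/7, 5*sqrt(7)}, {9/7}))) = ProductSet(Interval.open(-3/7, 5*sqrt(7)), Interval.open(-76/3, -7/32))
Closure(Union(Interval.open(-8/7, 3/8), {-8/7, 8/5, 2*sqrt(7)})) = Union({8/5, 2*sqrt(7)}, Interval(-8/7, 3/8))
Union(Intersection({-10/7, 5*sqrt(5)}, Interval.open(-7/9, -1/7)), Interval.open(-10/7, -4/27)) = Interval.open(-10/7, -4/27)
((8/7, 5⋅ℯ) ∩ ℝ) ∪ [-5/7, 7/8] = [-5/7, 7/8] ∪ (8/7, 5⋅ℯ)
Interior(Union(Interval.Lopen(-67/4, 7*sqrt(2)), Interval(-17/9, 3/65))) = Interval.open(-67/4, 7*sqrt(2))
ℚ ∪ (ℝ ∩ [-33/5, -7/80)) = ℚ ∪ [-33/5, -7/80]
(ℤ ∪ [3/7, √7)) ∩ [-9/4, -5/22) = {-2, -1}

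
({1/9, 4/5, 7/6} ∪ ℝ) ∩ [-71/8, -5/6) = [-71/8, -5/6)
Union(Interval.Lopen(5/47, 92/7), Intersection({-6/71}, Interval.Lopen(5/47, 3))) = Interval.Lopen(5/47, 92/7)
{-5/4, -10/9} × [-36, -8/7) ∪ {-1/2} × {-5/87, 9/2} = ({-1/2} × {-5/87, 9/2}) ∪ ({-5/4, -10/9} × [-36, -8/7))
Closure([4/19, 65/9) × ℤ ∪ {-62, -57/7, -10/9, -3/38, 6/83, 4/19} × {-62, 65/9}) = ([4/19, 65/9] × ℤ) ∪ ({-62, -57/7, -10/9, -3/38, 6/83, 4/19} × {-62, 65/9})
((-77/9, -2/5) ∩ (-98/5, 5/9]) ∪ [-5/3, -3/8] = (-77/9, -3/8]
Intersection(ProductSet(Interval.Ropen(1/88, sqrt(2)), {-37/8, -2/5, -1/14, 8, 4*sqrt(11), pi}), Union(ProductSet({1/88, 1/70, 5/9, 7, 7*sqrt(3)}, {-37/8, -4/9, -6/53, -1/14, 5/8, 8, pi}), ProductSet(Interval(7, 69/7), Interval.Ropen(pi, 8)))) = ProductSet({1/88, 1/70, 5/9}, {-37/8, -1/14, 8, pi})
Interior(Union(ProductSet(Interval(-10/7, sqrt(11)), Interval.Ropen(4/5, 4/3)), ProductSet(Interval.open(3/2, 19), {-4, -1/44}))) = ProductSet(Interval.open(-10/7, sqrt(11)), Interval.open(4/5, 4/3))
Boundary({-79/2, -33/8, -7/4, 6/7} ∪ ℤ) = ℤ ∪ {-79/2, -33/8, -7/4, 6/7}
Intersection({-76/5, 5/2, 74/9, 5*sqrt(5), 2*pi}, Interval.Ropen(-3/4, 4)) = {5/2}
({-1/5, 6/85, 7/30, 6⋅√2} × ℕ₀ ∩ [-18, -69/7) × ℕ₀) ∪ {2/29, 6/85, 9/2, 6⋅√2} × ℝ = {2/29, 6/85, 9/2, 6⋅√2} × ℝ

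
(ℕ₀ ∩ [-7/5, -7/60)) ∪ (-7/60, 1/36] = (-7/60, 1/36]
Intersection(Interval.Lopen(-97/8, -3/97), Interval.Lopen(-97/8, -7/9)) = Interval.Lopen(-97/8, -7/9)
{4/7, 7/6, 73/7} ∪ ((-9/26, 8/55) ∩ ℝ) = (-9/26, 8/55) ∪ {4/7, 7/6, 73/7}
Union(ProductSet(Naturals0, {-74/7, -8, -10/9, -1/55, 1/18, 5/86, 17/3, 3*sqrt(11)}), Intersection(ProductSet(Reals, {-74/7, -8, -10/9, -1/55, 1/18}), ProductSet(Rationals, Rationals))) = Union(ProductSet(Naturals0, {-74/7, -8, -10/9, -1/55, 1/18, 5/86, 17/3, 3*sqrt(11)}), ProductSet(Rationals, {-74/7, -8, -10/9, -1/55, 1/18}))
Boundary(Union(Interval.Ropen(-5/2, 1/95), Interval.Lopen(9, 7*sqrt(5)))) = {-5/2, 1/95, 9, 7*sqrt(5)}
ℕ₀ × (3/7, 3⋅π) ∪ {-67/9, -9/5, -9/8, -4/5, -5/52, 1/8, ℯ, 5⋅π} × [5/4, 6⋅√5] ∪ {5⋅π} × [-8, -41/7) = (ℕ₀ × (3/7, 3⋅π)) ∪ ({5⋅π} × [-8, -41/7)) ∪ ({-67/9, -9/5, -9/8, -4/5, -5/52, 1/8, ℯ, 5⋅π} × [5/4, 6⋅√5])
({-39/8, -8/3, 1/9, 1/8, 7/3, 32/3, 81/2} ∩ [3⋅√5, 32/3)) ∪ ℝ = ℝ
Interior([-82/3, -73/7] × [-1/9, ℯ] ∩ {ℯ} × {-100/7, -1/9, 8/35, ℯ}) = ∅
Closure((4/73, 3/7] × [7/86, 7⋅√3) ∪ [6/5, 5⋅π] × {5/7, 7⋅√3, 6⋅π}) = ({4/73, 3/7} × [7/86, 7⋅√3]) ∪ ([4/73, 3/7] × {7/86, 7⋅√3}) ∪ ((4/73, 3/7] × [7/86, 7⋅√3)) ∪ ([6/5, 5⋅π] × {5/7, 7⋅√3, 6⋅π})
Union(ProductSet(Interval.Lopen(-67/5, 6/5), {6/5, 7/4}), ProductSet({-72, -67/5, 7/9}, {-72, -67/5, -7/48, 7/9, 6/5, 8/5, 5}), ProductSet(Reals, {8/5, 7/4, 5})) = Union(ProductSet({-72, -67/5, 7/9}, {-72, -67/5, -7/48, 7/9, 6/5, 8/5, 5}), ProductSet(Interval.Lopen(-67/5, 6/5), {6/5, 7/4}), ProductSet(Reals, {8/5, 7/4, 5}))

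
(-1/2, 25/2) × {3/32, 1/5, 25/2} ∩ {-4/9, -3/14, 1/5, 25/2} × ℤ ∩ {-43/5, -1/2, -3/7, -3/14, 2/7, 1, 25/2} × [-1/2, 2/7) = ∅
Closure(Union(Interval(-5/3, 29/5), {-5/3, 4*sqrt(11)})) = Union({4*sqrt(11)}, Interval(-5/3, 29/5))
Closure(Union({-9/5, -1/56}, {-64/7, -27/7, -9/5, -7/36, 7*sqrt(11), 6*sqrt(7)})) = {-64/7, -27/7, -9/5, -7/36, -1/56, 7*sqrt(11), 6*sqrt(7)}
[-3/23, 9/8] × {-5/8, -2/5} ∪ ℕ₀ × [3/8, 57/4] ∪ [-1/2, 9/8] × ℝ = ([-1/2, 9/8] × ℝ) ∪ (ℕ₀ × [3/8, 57/4])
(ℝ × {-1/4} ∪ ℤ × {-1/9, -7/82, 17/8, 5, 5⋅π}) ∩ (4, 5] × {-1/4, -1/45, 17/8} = ({5} × {17/8}) ∪ ((4, 5] × {-1/4})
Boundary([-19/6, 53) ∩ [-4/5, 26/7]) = {-4/5, 26/7}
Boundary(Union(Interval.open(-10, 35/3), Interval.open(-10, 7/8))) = {-10, 35/3}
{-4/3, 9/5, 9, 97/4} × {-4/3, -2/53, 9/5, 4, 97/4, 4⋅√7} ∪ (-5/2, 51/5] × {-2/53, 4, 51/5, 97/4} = ((-5/2, 51/5] × {-2/53, 4, 51/5, 97/4}) ∪ ({-4/3, 9/5, 9, 97/4} × {-4/3, -2/53, 9/5, 4, 97/4, 4⋅√7})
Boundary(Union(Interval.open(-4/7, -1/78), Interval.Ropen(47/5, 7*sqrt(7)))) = {-4/7, -1/78, 47/5, 7*sqrt(7)}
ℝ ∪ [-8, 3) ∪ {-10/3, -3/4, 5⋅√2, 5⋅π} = (-∞, ∞)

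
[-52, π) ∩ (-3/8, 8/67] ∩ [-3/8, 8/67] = (-3/8, 8/67]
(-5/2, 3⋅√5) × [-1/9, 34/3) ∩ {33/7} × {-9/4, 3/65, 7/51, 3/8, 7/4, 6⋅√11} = {33/7} × {3/65, 7/51, 3/8, 7/4}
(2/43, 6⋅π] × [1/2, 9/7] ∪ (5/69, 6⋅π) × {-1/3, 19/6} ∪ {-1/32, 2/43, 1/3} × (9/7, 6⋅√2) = ((5/69, 6⋅π) × {-1/3, 19/6}) ∪ ((2/43, 6⋅π] × [1/2, 9/7]) ∪ ({-1/32, 2/43, 1/3} × (9/7, 6⋅√2))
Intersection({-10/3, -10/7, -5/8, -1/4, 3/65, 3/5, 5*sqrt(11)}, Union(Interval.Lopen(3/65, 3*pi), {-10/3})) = {-10/3, 3/5}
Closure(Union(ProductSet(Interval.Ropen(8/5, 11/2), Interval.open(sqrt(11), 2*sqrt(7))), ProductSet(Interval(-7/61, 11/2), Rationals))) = Union(ProductSet(Interval(-7/61, 11/2), Union(Interval(-oo, sqrt(11)), Interval(2*sqrt(7), oo), Rationals)), ProductSet(Interval.Ropen(8/5, 11/2), Interval.open(sqrt(11), 2*sqrt(7))), ProductSet(Union({11/2}, Interval(-7/61, 8/5)), Reals))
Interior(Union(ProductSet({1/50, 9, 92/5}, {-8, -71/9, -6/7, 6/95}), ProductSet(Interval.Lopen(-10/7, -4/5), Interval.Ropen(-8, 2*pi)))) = ProductSet(Interval.open(-10/7, -4/5), Interval.open(-8, 2*pi))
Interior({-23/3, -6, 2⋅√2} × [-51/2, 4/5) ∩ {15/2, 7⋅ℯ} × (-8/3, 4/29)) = ∅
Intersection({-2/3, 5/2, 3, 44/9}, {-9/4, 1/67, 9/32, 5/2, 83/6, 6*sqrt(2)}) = {5/2}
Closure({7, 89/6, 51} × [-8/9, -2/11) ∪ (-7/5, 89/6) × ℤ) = ([-7/5, 89/6] × ℤ) ∪ ({7, 89/6, 51} × [-8/9, -2/11])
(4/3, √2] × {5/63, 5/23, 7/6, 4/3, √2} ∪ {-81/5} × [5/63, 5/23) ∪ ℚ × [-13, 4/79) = (ℚ × [-13, 4/79)) ∪ ({-81/5} × [5/63, 5/23)) ∪ ((4/3, √2] × {5/63, 5/23, 7/6, 4/3, √2})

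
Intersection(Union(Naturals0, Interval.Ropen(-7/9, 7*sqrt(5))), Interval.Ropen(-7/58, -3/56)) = Interval.Ropen(-7/58, -3/56)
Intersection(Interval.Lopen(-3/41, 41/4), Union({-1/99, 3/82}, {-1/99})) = {-1/99, 3/82}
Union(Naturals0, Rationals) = Rationals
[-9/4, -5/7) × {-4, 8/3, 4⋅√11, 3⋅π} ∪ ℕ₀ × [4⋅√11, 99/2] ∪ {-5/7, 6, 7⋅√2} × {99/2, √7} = (ℕ₀ × [4⋅√11, 99/2]) ∪ ({-5/7, 6, 7⋅√2} × {99/2, √7}) ∪ ([-9/4, -5/7) × {-4, 8/3, 4⋅√11, 3⋅π})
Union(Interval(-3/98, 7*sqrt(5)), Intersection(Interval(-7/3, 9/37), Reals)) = Interval(-7/3, 7*sqrt(5))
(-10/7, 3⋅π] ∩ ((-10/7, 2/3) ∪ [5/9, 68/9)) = (-10/7, 68/9)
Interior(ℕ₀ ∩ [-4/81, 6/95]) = ∅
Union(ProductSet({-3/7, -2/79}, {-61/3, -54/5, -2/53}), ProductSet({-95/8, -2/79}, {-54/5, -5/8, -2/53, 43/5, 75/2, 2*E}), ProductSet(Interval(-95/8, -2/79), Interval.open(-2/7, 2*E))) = Union(ProductSet({-95/8, -2/79}, {-54/5, -5/8, -2/53, 43/5, 75/2, 2*E}), ProductSet({-3/7, -2/79}, {-61/3, -54/5, -2/53}), ProductSet(Interval(-95/8, -2/79), Interval.open(-2/7, 2*E)))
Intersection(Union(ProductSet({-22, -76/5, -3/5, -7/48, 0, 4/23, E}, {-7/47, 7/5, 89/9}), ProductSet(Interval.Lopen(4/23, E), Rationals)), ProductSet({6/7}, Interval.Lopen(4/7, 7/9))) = ProductSet({6/7}, Intersection(Interval.Lopen(4/7, 7/9), Rationals))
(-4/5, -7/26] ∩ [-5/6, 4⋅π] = (-4/5, -7/26]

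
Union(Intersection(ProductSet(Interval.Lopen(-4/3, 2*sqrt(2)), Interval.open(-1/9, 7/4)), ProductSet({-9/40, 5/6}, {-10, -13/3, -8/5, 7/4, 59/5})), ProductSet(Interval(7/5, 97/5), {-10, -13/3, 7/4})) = ProductSet(Interval(7/5, 97/5), {-10, -13/3, 7/4})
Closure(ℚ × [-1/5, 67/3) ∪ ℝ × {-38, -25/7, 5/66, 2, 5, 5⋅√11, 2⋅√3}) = ℝ × ({-38, -25/7} ∪ [-1/5, 67/3])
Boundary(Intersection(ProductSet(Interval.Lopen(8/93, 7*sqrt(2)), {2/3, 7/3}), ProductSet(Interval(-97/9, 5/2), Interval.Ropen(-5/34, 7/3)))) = ProductSet(Interval(8/93, 5/2), {2/3})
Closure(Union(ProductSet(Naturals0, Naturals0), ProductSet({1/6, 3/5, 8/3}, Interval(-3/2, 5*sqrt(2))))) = Union(ProductSet({1/6, 3/5, 8/3}, Interval(-3/2, 5*sqrt(2))), ProductSet(Naturals0, Naturals0))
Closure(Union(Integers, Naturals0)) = Integers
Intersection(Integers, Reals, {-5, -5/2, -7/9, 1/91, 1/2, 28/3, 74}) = {-5, 74}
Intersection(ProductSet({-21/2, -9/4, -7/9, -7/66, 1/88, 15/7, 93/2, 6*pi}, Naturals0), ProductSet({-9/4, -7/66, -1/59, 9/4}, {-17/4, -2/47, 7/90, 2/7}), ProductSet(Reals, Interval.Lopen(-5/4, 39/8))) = EmptySet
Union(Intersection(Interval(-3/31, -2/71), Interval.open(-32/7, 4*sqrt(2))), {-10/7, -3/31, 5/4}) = Union({-10/7, 5/4}, Interval(-3/31, -2/71))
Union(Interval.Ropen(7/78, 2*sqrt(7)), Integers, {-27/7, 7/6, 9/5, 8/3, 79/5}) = Union({-27/7, 79/5}, Integers, Interval.Ropen(7/78, 2*sqrt(7)))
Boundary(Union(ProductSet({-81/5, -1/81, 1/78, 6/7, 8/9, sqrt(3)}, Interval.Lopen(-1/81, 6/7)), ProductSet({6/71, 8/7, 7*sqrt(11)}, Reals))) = Union(ProductSet({6/71, 8/7, 7*sqrt(11)}, Reals), ProductSet({-81/5, -1/81, 1/78, 6/7, 8/9, sqrt(3)}, Interval(-1/81, 6/7)))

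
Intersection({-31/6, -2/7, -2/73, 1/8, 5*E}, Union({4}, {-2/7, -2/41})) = {-2/7}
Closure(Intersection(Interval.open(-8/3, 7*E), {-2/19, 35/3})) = {-2/19, 35/3}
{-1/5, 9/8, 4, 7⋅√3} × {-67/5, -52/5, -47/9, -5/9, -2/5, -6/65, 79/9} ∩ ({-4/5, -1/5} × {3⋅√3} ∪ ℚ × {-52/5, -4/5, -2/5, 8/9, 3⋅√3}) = {-1/5, 9/8, 4} × {-52/5, -2/5}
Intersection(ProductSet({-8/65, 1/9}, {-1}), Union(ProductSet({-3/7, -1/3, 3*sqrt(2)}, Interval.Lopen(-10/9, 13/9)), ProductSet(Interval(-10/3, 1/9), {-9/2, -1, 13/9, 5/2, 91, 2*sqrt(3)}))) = ProductSet({-8/65, 1/9}, {-1})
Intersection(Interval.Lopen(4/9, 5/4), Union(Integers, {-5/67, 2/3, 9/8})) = Union({2/3, 9/8}, Range(1, 2, 1))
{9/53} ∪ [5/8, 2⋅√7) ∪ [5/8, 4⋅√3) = {9/53} ∪ [5/8, 4⋅√3)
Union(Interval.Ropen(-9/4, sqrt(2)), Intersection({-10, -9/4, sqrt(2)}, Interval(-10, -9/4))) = Union({-10}, Interval.Ropen(-9/4, sqrt(2)))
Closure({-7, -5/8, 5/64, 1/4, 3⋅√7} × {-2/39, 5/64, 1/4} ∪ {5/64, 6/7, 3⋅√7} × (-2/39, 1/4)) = ({5/64, 6/7, 3⋅√7} × [-2/39, 1/4]) ∪ ({-7, -5/8, 5/64, 1/4, 3⋅√7} × {-2/39, 5/64, 1/4})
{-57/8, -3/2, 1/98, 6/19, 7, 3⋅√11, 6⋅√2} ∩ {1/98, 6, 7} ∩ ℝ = {1/98, 7}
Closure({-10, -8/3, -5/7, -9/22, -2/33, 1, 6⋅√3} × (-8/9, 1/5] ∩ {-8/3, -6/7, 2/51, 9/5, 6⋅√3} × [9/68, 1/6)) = {-8/3, 6⋅√3} × [9/68, 1/6]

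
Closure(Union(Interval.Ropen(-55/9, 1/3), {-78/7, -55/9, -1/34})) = Union({-78/7}, Interval(-55/9, 1/3))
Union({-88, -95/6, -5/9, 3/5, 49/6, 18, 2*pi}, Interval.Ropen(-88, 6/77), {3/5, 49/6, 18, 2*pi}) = Union({3/5, 49/6, 18, 2*pi}, Interval.Ropen(-88, 6/77))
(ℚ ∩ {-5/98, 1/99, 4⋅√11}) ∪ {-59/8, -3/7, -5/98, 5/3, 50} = {-59/8, -3/7, -5/98, 1/99, 5/3, 50}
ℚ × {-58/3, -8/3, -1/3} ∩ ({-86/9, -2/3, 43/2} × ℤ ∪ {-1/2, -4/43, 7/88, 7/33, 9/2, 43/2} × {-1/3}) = {-1/2, -4/43, 7/88, 7/33, 9/2, 43/2} × {-1/3}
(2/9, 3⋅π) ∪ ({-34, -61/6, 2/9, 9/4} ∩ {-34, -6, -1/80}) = {-34} ∪ (2/9, 3⋅π)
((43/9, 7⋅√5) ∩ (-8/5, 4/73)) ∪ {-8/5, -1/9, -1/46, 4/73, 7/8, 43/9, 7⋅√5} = {-8/5, -1/9, -1/46, 4/73, 7/8, 43/9, 7⋅√5}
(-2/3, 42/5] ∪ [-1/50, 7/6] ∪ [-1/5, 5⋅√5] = (-2/3, 5⋅√5]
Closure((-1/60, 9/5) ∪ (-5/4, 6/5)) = [-5/4, 9/5]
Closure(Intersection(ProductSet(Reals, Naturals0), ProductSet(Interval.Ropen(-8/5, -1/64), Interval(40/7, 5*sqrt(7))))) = ProductSet(Interval(-8/5, -1/64), Range(6, 14, 1))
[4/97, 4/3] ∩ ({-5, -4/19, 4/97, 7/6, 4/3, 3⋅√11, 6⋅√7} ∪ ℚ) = ℚ ∩ [4/97, 4/3]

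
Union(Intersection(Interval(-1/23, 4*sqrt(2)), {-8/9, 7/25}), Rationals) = Rationals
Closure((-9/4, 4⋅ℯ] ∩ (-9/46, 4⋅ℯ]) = [-9/46, 4⋅ℯ]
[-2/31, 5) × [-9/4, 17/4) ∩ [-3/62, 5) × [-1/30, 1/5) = [-3/62, 5) × [-1/30, 1/5)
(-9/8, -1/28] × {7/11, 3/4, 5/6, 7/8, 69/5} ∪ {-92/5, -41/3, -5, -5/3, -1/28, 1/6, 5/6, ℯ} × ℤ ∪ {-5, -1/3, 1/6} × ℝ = ({-5, -1/3, 1/6} × ℝ) ∪ ({-92/5, -41/3, -5, -5/3, -1/28, 1/6, 5/6, ℯ} × ℤ) ∪ ((-9/8, -1/28] × {7/11, 3/4, 5/6, 7/8, 69/5})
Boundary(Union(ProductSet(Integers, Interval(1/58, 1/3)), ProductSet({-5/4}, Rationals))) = Union(ProductSet({-5/4}, Reals), ProductSet(Integers, Interval(1/58, 1/3)))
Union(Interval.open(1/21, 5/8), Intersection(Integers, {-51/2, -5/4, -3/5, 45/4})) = Interval.open(1/21, 5/8)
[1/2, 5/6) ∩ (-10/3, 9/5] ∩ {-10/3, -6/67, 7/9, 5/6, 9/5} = {7/9}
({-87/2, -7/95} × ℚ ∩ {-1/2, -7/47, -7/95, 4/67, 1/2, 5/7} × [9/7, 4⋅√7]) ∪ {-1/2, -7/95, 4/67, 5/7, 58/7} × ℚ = {-1/2, -7/95, 4/67, 5/7, 58/7} × ℚ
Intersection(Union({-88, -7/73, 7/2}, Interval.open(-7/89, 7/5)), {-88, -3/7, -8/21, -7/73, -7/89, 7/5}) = {-88, -7/73}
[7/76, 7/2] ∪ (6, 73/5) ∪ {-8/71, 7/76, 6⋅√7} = {-8/71, 6⋅√7} ∪ [7/76, 7/2] ∪ (6, 73/5)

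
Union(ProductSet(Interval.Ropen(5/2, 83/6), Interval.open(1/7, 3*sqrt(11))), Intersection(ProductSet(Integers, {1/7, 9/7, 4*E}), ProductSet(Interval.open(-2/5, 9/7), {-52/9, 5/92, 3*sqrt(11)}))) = ProductSet(Interval.Ropen(5/2, 83/6), Interval.open(1/7, 3*sqrt(11)))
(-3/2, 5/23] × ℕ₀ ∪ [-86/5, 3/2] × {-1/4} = ((-3/2, 5/23] × ℕ₀) ∪ ([-86/5, 3/2] × {-1/4})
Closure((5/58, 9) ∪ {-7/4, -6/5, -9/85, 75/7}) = {-7/4, -6/5, -9/85, 75/7} ∪ [5/58, 9]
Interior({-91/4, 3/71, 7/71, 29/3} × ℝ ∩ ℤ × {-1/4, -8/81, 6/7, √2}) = ∅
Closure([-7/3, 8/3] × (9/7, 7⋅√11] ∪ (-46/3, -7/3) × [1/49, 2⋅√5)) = ({-46/3, -7/3} × [1/49, 2⋅√5]) ∪ ([-46/3, -7/3] × {1/49, 2⋅√5}) ∪ ((-46/3, -7/3) × [1/49, 2⋅√5)) ∪ ([-7/3, 8/3] × [9/7, 7⋅√11])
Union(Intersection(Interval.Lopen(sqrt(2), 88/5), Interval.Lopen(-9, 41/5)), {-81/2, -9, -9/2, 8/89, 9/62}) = Union({-81/2, -9, -9/2, 8/89, 9/62}, Interval.Lopen(sqrt(2), 41/5))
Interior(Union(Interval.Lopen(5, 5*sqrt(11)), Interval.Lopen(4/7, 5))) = Interval.open(4/7, 5*sqrt(11))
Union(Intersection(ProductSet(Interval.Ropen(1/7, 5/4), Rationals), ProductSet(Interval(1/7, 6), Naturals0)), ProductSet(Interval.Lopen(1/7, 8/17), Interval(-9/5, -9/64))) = Union(ProductSet(Interval.Lopen(1/7, 8/17), Interval(-9/5, -9/64)), ProductSet(Interval.Ropen(1/7, 5/4), Naturals0))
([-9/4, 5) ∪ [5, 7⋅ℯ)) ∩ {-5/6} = {-5/6}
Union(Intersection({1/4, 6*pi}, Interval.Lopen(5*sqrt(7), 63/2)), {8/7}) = {8/7, 6*pi}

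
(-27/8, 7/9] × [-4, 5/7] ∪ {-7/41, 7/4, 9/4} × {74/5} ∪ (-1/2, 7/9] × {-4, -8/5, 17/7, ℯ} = ({-7/41, 7/4, 9/4} × {74/5}) ∪ ((-27/8, 7/9] × [-4, 5/7]) ∪ ((-1/2, 7/9] × {-4, -8/5, 17/7, ℯ})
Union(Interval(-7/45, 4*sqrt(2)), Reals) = Interval(-oo, oo)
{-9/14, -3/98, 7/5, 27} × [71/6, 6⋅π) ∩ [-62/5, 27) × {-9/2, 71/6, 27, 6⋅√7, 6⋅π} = {-9/14, -3/98, 7/5} × {71/6, 6⋅√7}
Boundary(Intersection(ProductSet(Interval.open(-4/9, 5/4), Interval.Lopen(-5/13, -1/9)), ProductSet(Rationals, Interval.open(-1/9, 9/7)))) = EmptySet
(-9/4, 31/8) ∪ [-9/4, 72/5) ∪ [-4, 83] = [-4, 83]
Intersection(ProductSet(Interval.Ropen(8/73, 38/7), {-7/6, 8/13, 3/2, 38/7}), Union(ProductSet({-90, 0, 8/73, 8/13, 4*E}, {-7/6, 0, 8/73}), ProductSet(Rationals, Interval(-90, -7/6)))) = ProductSet(Intersection(Interval.Ropen(8/73, 38/7), Rationals), {-7/6})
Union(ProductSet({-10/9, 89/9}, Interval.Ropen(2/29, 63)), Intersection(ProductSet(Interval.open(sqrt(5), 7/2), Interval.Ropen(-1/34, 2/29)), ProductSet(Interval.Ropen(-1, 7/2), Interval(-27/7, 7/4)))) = Union(ProductSet({-10/9, 89/9}, Interval.Ropen(2/29, 63)), ProductSet(Interval.open(sqrt(5), 7/2), Interval.Ropen(-1/34, 2/29)))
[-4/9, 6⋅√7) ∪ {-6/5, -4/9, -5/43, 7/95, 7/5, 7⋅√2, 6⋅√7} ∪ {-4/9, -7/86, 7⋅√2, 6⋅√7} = {-6/5} ∪ [-4/9, 6⋅√7]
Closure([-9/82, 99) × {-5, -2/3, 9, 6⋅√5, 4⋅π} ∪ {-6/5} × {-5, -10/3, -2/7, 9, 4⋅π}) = ({-6/5} × {-5, -10/3, -2/7, 9, 4⋅π}) ∪ ([-9/82, 99] × {-5, -2/3, 9, 6⋅√5, 4⋅π})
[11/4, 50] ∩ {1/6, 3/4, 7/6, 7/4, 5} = {5}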